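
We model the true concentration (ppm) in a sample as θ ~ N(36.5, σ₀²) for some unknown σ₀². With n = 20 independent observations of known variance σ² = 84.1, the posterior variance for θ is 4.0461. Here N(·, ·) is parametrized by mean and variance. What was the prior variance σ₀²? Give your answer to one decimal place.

For the Normal–Normal model with known σ², precisions add: τ_n = τ₀ + n/σ².
So 1/σ₀² = 1/4.0461 − 20/84.1 = 0.247152 − 0.237812 = 0.009340.
Hence σ₀² = 1/0.009340 ≈ 107.1.

σ₀² = 107.1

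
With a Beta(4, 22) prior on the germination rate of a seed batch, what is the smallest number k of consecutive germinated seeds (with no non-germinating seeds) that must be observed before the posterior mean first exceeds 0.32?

After k germinated seeds and 0 non-germinating seeds the posterior is Beta(4+k, 22), with mean (4+k)/(4+22+k).
Set (4+k)/(26+k) > 0.32 and solve: k > (0.32·26 − 4)/(1 − 0.32) = 6.353.
The smallest integer exceeding 6.353 is 7.

k = 7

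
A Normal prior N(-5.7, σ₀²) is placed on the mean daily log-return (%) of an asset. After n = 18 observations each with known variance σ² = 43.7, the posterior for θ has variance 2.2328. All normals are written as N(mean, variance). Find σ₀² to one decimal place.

σ₀² = 27.8

Posterior precision equals prior precision plus data precision: 1/σ_n² = 1/σ₀² + n/σ².
So 1/σ₀² = 1/2.2328 − 18/43.7 = 0.447868 − 0.411899 = 0.035969.
Hence σ₀² = 1/0.035969 ≈ 27.8.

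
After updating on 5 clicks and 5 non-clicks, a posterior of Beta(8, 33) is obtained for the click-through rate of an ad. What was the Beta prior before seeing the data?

Under Beta–binomial conjugacy the posterior parameters are (a+s, b+f).
So a = 8 − 5 = 3 and b = 33 − 5 = 28.

Beta(3, 28)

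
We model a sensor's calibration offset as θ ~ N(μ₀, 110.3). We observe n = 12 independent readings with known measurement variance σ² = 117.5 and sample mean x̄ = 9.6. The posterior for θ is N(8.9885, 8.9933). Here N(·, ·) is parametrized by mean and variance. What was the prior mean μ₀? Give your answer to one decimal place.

μ₀ = 2.1

With known observation variance, the Normal–Normal posterior has precision τ_n = τ₀ + n/σ² and mean μ_n = (τ₀μ₀ + (n/σ²)x̄)/τ_n.
Here τ₀ = 1/110.3 = 0.009066 and τ_data = 12/117.5 = 0.102128, so τ_n = 0.111194.
Rearranging for μ₀: μ₀ = (μ_n·τ_n − τ_data·x̄)/τ₀ = (8.9885·0.111194 − 0.102128·9.6) / 0.009066 = 0.019038/0.009066 ≈ 2.1.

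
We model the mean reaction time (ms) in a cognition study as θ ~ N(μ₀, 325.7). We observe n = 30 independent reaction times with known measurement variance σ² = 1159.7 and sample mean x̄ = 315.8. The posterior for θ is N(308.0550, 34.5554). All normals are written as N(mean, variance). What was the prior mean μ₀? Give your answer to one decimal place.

μ₀ = 242.8

With known observation variance, the Normal–Normal posterior has precision τ_n = τ₀ + n/σ² and mean μ_n = (τ₀μ₀ + (n/σ²)x̄)/τ_n.
Here τ₀ = 1/325.7 = 0.003070 and τ_data = 30/1159.7 = 0.025869, so τ_n = 0.028939.
Rearranging for μ₀: μ₀ = (μ_n·τ_n − τ_data·x̄)/τ₀ = (308.0550·0.028939 − 0.025869·315.8) / 0.003070 = 0.745373/0.003070 ≈ 242.8.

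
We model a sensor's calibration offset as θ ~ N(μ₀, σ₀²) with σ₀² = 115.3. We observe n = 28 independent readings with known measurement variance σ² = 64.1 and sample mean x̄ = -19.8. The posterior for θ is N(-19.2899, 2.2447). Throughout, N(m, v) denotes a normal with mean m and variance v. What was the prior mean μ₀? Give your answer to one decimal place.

μ₀ = 6.4

The posterior mean is a precision-weighted average: μ_n = (τ₀μ₀ + τ_data·x̄)/(τ₀+τ_data), with τ₀=1/σ₀² and τ_data=n/σ².
Here τ₀ = 1/115.3 = 0.008673 and τ_data = 28/64.1 = 0.436817, so τ_n = 0.445490.
Rearranging for μ₀: μ₀ = (μ_n·τ_n − τ_data·x̄)/τ₀ = (-19.2899·0.445490 − 0.436817·-19.8) / 0.008673 = 0.055519/0.008673 ≈ 6.4.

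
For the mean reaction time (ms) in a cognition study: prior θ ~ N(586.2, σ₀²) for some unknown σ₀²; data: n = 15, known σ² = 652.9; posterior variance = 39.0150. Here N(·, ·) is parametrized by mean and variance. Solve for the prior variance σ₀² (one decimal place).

For the Normal–Normal model with known σ², precisions add: τ_n = τ₀ + n/σ².
So 1/σ₀² = 1/39.0150 − 15/652.9 = 0.025631 − 0.022974 = 0.002657.
Hence σ₀² = 1/0.002657 ≈ 376.4.

σ₀² = 376.4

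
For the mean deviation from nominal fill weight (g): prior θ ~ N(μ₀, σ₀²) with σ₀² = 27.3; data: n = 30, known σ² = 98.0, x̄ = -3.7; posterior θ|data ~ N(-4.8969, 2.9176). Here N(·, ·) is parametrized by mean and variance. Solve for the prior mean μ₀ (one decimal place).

μ₀ = -14.9

With known observation variance, the Normal–Normal posterior has precision τ_n = τ₀ + n/σ² and mean μ_n = (τ₀μ₀ + (n/σ²)x̄)/τ_n.
Here τ₀ = 1/27.3 = 0.036630 and τ_data = 30/98.0 = 0.306122, so τ_n = 0.342752.
Rearranging for μ₀: μ₀ = (μ_n·τ_n − τ_data·x̄)/τ₀ = (-4.8969·0.342752 − 0.306122·-3.7) / 0.036630 = -0.545771/0.036630 ≈ -14.9.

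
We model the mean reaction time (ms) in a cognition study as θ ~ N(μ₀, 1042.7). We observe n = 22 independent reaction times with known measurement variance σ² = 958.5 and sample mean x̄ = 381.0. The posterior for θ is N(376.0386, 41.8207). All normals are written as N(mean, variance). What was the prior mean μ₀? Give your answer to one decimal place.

μ₀ = 257.3

With known observation variance, the Normal–Normal posterior has precision τ_n = τ₀ + n/σ² and mean μ_n = (τ₀μ₀ + (n/σ²)x̄)/τ_n.
Here τ₀ = 1/1042.7 = 0.000959 and τ_data = 22/958.5 = 0.022953, so τ_n = 0.023912.
Rearranging for μ₀: μ₀ = (μ_n·τ_n − τ_data·x̄)/τ₀ = (376.0386·0.023912 − 0.022953·381.0) / 0.000959 = 0.246742/0.000959 ≈ 257.3.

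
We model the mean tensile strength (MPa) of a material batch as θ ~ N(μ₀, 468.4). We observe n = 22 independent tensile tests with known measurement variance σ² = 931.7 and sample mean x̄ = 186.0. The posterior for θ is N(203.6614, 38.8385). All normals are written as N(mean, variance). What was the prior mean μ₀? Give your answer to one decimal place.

The posterior mean is a precision-weighted average: μ_n = (τ₀μ₀ + τ_data·x̄)/(τ₀+τ_data), with τ₀=1/σ₀² and τ_data=n/σ².
Here τ₀ = 1/468.4 = 0.002135 and τ_data = 22/931.7 = 0.023613, so τ_n = 0.025748.
Rearranging for μ₀: μ₀ = (μ_n·τ_n − τ_data·x̄)/τ₀ = (203.6614·0.025748 − 0.023613·186.0) / 0.002135 = 0.851856/0.002135 ≈ 399.0.

μ₀ = 399.0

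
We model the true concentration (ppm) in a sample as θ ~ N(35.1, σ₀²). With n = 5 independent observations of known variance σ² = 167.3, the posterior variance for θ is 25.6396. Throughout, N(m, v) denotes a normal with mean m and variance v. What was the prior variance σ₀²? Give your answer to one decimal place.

Posterior precision equals prior precision plus data precision: 1/σ_n² = 1/σ₀² + n/σ².
So 1/σ₀² = 1/25.6396 − 5/167.3 = 0.039002 − 0.029886 = 0.009116.
Hence σ₀² = 1/0.009116 ≈ 109.7.

σ₀² = 109.7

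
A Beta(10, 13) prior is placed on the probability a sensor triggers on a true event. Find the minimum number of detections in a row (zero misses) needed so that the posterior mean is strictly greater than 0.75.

After k detections and 0 misses the posterior is Beta(10+k, 13), with mean (10+k)/(10+13+k).
Set (10+k)/(23+k) > 0.75 and solve: k > (0.75·23 − 10)/(1 − 0.75) = 29.000.
The smallest integer exceeding 29.000 is 30.

k = 30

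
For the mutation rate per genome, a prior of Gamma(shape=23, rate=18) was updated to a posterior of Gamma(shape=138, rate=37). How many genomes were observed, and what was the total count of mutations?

n = 19 genomes with total 115 mutations

Gamma–Poisson conjugacy: posterior shape = α + Σxᵢ, posterior rate = β + n.
Matching: Σxᵢ = 138 − 23 = 115 and n = 37 − 18 = 19.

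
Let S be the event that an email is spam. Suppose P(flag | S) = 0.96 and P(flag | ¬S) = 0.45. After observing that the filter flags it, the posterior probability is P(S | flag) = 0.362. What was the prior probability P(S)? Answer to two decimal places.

P(S) = 0.21

In odds form, posterior odds = prior odds × likelihood ratio, so prior odds = posterior odds ÷ LR.
Posterior odds = 0.362/(1−0.362) = 0.5674. LR = 0.96/0.45 = 2.1333.
Prior odds = 0.5674/2.1333 = 0.2660, so P(S) = 0.2660/(1+0.2660) ≈ 0.21.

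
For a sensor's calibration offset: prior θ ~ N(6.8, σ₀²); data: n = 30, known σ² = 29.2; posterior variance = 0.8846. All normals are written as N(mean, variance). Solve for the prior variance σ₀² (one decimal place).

Posterior precision equals prior precision plus data precision: 1/σ_n² = 1/σ₀² + n/σ².
So 1/σ₀² = 1/0.8846 − 30/29.2 = 1.130454 − 1.027397 = 0.103057.
Hence σ₀² = 1/0.103057 ≈ 9.7.

σ₀² = 9.7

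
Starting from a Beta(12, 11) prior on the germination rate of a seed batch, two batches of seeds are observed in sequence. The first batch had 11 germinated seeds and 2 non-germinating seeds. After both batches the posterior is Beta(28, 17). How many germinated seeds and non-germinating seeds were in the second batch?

5 germinated seeds and 4 non-germinating seeds

Because Beta–binomial updating is additive in the counts, the combined data contributed (α_post−α_prior, β_post−β_prior) successes and failures.
Total across both batches: 28−12=16 germinated seeds, 17−11=6 non-germinating seeds.
Subtract the first batch: 16−11=5 germinated seeds and 6−2=4 non-germinating seeds.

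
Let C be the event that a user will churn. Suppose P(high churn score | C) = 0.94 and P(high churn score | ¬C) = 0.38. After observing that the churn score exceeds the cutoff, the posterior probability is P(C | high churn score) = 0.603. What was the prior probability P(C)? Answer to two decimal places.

P(C) = 0.38

Bayes' rule in odds form gives O(C|E) = O(C)·[P(E|C)/P(E|¬C)], hence O(C) = O(C|E)/LR.
Posterior odds = 0.603/(1−0.603) = 1.5189. LR = 0.94/0.38 = 2.4737.
Prior odds = 1.5189/2.4737 = 0.6140, so P(C) = 0.6140/(1+0.6140) ≈ 0.38.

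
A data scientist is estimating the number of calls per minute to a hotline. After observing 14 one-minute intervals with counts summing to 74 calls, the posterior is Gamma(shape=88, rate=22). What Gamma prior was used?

A Gamma(α, β) prior (rate parametrization) on a Poisson rate with n observations summing to S gives posterior Gamma(α+S, β+n).
So α = 88 − 74 = 14 and β = 22 − 14 = 8.

Gamma(shape=14, rate=8)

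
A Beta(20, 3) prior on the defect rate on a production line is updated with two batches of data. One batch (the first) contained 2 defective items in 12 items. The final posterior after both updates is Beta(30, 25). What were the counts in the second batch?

8 defective items and 12 good items

Sequential conjugate updates are equivalent to a single update on the pooled data, so total successes = posterior α − prior α and total failures = posterior β − prior β.
Total across both batches: 30−20=10 defective items, 25−3=22 good items.
Subtract the first batch: 10−2=8 defective items and 22−10=12 good items.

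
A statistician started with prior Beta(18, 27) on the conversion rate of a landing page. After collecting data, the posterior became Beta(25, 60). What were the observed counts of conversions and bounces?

7 conversions and 33 bounces

A Beta(α, β) prior with s successes and f failures in binomial data gives a Beta(α+s, β+f) posterior.
So s = 25 − 18 = 7 and f = 60 − 27 = 33.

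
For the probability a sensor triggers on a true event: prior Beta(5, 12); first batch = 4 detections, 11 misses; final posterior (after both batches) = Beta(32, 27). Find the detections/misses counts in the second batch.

23 detections and 4 misses

Because Beta–binomial updating is additive in the counts, the combined data contributed (α_post−α_prior, β_post−β_prior) successes and failures.
Total across both batches: 32−5=27 detections, 27−12=15 misses.
Subtract the first batch: 27−4=23 detections and 15−11=4 misses.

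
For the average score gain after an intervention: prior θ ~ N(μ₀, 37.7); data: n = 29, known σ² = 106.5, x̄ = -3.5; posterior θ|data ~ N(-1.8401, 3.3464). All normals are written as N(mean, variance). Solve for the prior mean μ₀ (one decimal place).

μ₀ = 15.2

The posterior mean is a precision-weighted average: μ_n = (τ₀μ₀ + τ_data·x̄)/(τ₀+τ_data), with τ₀=1/σ₀² and τ_data=n/σ².
Here τ₀ = 1/37.7 = 0.026525 and τ_data = 29/106.5 = 0.272300, so τ_n = 0.298825.
Rearranging for μ₀: μ₀ = (μ_n·τ_n − τ_data·x̄)/τ₀ = (-1.8401·0.298825 − 0.272300·-3.5) / 0.026525 = 0.403182/0.026525 ≈ 15.2.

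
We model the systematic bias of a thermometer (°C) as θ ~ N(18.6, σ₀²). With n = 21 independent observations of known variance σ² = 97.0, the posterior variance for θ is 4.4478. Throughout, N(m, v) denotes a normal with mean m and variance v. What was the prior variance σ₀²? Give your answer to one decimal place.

Posterior precision equals prior precision plus data precision: 1/σ_n² = 1/σ₀² + n/σ².
So 1/σ₀² = 1/4.4478 − 21/97.0 = 0.224830 − 0.216495 = 0.008335.
Hence σ₀² = 1/0.008335 ≈ 120.0.

σ₀² = 120.0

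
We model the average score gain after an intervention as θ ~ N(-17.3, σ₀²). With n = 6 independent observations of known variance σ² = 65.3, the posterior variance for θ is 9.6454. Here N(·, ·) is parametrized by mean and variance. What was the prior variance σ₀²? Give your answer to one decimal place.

σ₀² = 84.8

For the Normal–Normal model with known σ², precisions add: τ_n = τ₀ + n/σ².
So 1/σ₀² = 1/9.6454 − 6/65.3 = 0.103676 − 0.091884 = 0.011792.
Hence σ₀² = 1/0.011792 ≈ 84.8.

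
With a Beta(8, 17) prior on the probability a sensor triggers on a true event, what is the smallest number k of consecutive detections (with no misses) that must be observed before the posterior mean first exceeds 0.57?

After k detections and 0 misses the posterior is Beta(8+k, 17), with mean (8+k)/(8+17+k).
Set (8+k)/(25+k) > 0.57 and solve: k > (0.57·25 − 8)/(1 − 0.57) = 14.535.
The smallest integer exceeding 14.535 is 15, and checking k=15: (23)/(40) = 0.5750 > 0.57.

k = 15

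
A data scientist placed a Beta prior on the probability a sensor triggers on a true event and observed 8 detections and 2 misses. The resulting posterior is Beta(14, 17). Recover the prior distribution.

A Beta(α, β) prior with s successes and f failures in binomial data gives a Beta(α+s, β+f) posterior.
Subtract the data counts: 14−8=6, 17−2=15.

Beta(6, 15)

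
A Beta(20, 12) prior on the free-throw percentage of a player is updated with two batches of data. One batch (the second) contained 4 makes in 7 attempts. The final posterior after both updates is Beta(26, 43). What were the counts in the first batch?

2 makes and 28 misses

Because Beta–binomial updating is additive in the counts, the combined data contributed (α_post−α_prior, β_post−β_prior) successes and failures.
Total across both batches: 26−20=6 makes, 43−12=31 misses.
Subtract the second batch: 6−4=2 makes and 31−3=28 misses.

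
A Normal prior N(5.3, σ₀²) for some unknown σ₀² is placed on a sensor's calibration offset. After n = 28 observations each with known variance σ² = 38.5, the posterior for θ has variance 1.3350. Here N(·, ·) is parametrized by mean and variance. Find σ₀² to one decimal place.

σ₀² = 45.9

For the Normal–Normal model with known σ², precisions add: τ_n = τ₀ + n/σ².
So 1/σ₀² = 1/1.3350 − 28/38.5 = 0.749064 − 0.727273 = 0.021791.
Hence σ₀² = 1/0.021791 ≈ 45.9.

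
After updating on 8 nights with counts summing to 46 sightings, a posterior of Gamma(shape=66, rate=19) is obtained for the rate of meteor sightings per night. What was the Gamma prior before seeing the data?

Gamma–Poisson conjugacy: posterior shape = α + Σxᵢ, posterior rate = β + n.
So α = 66 − 46 = 20 and β = 19 − 8 = 11.

Gamma(shape=20, rate=11)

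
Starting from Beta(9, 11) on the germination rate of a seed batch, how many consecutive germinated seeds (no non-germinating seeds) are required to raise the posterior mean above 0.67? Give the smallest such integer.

k = 14

After k germinated seeds and 0 non-germinating seeds the posterior is Beta(9+k, 11), with mean (9+k)/(9+11+k).
Set (9+k)/(20+k) > 0.67 and solve: k > (0.67·20 − 9)/(1 − 0.67) = 13.333.
The smallest integer exceeding 13.333 is 14.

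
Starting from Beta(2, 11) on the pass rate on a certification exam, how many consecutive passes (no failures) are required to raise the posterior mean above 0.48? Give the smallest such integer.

After k passes and 0 failures the posterior is Beta(2+k, 11), with mean (2+k)/(2+11+k).
Set (2+k)/(13+k) > 0.48 and solve: k > (0.48·13 − 2)/(1 − 0.48) = 8.154.
The smallest integer exceeding 8.154 is 9.

k = 9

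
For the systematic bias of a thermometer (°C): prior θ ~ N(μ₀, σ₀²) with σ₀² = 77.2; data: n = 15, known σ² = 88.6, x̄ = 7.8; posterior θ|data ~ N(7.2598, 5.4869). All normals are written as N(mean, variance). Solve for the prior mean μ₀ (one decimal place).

μ₀ = 0.2

The posterior mean is a precision-weighted average: μ_n = (τ₀μ₀ + τ_data·x̄)/(τ₀+τ_data), with τ₀=1/σ₀² and τ_data=n/σ².
Here τ₀ = 1/77.2 = 0.012953 and τ_data = 15/88.6 = 0.169300, so τ_n = 0.182253.
Rearranging for μ₀: μ₀ = (μ_n·τ_n − τ_data·x̄)/τ₀ = (7.2598·0.182253 − 0.169300·7.8) / 0.012953 = 0.002580/0.012953 ≈ 0.2.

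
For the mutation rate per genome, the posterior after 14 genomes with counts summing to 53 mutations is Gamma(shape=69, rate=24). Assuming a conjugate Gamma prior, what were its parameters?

Gamma–Poisson conjugacy: posterior shape = α + Σxᵢ, posterior rate = β + n.
So α = 69 − 53 = 16 and β = 24 − 14 = 10.

Gamma(shape=16, rate=10)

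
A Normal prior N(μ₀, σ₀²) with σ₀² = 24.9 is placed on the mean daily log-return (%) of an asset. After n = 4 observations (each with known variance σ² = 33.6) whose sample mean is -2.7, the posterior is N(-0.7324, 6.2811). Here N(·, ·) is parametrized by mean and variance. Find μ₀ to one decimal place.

μ₀ = 5.1

With known observation variance, the Normal–Normal posterior has precision τ_n = τ₀ + n/σ² and mean μ_n = (τ₀μ₀ + (n/σ²)x̄)/τ_n.
Here τ₀ = 1/24.9 = 0.040161 and τ_data = 4/33.6 = 0.119048, so τ_n = 0.159209.
Rearranging for μ₀: μ₀ = (μ_n·τ_n − τ_data·x̄)/τ₀ = (-0.7324·0.159209 − 0.119048·-2.7) / 0.040161 = 0.204825/0.040161 ≈ 5.1.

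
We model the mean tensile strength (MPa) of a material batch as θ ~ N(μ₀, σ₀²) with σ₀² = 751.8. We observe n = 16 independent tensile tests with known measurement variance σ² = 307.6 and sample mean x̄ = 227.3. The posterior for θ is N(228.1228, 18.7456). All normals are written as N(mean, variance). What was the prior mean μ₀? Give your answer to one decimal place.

The posterior mean is a precision-weighted average: μ_n = (τ₀μ₀ + τ_data·x̄)/(τ₀+τ_data), with τ₀=1/σ₀² and τ_data=n/σ².
Here τ₀ = 1/751.8 = 0.001330 and τ_data = 16/307.6 = 0.052016, so τ_n = 0.053346.
Rearranging for μ₀: μ₀ = (μ_n·τ_n − τ_data·x̄)/τ₀ = (228.1228·0.053346 − 0.052016·227.3) / 0.001330 = 0.346202/0.001330 ≈ 260.3.

μ₀ = 260.3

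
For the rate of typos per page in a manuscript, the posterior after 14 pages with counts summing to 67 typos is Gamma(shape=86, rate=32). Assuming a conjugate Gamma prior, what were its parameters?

Gamma(shape=19, rate=18)

A Gamma(α, β) prior (rate parametrization) on a Poisson rate with n observations summing to S gives posterior Gamma(α+S, β+n).
So α = 86 − 67 = 19 and β = 32 − 14 = 18.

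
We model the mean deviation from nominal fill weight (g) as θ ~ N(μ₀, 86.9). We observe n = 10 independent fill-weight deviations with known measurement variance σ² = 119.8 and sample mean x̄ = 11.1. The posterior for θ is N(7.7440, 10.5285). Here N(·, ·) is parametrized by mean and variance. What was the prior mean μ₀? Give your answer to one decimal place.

With known observation variance, the Normal–Normal posterior has precision τ_n = τ₀ + n/σ² and mean μ_n = (τ₀μ₀ + (n/σ²)x̄)/τ_n.
Here τ₀ = 1/86.9 = 0.011507 and τ_data = 10/119.8 = 0.083472, so τ_n = 0.094979.
Rearranging for μ₀: μ₀ = (μ_n·τ_n − τ_data·x̄)/τ₀ = (7.7440·0.094979 − 0.083472·11.1) / 0.011507 = -0.191022/0.011507 ≈ -16.6.

μ₀ = -16.6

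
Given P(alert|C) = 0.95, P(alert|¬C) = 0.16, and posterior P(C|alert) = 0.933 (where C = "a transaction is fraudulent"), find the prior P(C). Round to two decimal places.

P(C) = 0.70

Bayes' rule in odds form gives O(C|E) = O(C)·[P(E|C)/P(E|¬C)], hence O(C) = O(C|E)/LR.
Posterior odds = 0.933/(1−0.933) = 13.9254. LR = 0.95/0.16 = 5.9375.
Prior odds = 13.9254/5.9375 = 2.3453, so P(C) = 2.3453/(1+2.3453) ≈ 0.70.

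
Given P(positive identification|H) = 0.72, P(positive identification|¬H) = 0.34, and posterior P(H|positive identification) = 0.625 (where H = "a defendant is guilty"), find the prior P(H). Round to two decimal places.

P(H) = 0.44

Bayes' rule in odds form gives O(H|E) = O(H)·[P(E|H)/P(E|¬H)], hence O(H) = O(H|E)/LR.
Posterior odds = 0.625/(1−0.625) = 1.6667. LR = 0.72/0.34 = 2.1176.
Prior odds = 1.6667/2.1176 = 0.7871, so P(H) = 0.7871/(1+0.7871) ≈ 0.44.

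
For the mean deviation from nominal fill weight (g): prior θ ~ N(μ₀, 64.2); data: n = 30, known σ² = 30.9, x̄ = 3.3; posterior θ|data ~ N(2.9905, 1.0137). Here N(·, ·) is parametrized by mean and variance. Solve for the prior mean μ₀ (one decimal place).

The posterior mean is a precision-weighted average: μ_n = (τ₀μ₀ + τ_data·x̄)/(τ₀+τ_data), with τ₀=1/σ₀² and τ_data=n/σ².
Here τ₀ = 1/64.2 = 0.015576 and τ_data = 30/30.9 = 0.970874, so τ_n = 0.986450.
Rearranging for μ₀: μ₀ = (μ_n·τ_n − τ_data·x̄)/τ₀ = (2.9905·0.986450 − 0.970874·3.3) / 0.015576 = -0.253905/0.015576 ≈ -16.3.

μ₀ = -16.3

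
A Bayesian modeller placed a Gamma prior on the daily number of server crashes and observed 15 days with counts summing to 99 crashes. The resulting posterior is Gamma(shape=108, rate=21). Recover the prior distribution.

Gamma(shape=9, rate=6)

Gamma–Poisson conjugacy: posterior shape = α + Σxᵢ, posterior rate = β + n.
So α = 108 − 99 = 9 and β = 21 − 15 = 6.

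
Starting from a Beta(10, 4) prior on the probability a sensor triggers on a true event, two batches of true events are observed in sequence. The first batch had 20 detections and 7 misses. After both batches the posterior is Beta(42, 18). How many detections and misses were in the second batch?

12 detections and 7 misses

Because Beta–binomial updating is additive in the counts, the combined data contributed (α_post−α_prior, β_post−β_prior) successes and failures.
Total across both batches: 42−10=32 detections, 18−4=14 misses.
Subtract the first batch: 32−20=12 detections and 14−7=7 misses.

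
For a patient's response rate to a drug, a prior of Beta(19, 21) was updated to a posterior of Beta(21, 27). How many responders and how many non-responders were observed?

A Beta(α, β) prior with s successes and f failures in binomial data gives a Beta(α+s, β+f) posterior.
Match parameters: s=21−19=2, f=27−21=6.

2 responders and 6 non-responders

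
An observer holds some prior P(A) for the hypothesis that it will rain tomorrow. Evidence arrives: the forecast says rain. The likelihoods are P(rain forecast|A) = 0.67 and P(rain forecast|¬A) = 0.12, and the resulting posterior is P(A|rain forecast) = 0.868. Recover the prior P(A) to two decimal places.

Bayes' rule in odds form gives O(A|E) = O(A)·[P(E|A)/P(E|¬A)], hence O(A) = O(A|E)/LR.
Posterior odds = 0.868/(1−0.868) = 6.5758. LR = 0.67/0.12 = 5.5833.
Prior odds = 6.5758/5.5833 = 1.1778, so P(A) = 1.1778/(1+1.1778) ≈ 0.54.

P(A) = 0.54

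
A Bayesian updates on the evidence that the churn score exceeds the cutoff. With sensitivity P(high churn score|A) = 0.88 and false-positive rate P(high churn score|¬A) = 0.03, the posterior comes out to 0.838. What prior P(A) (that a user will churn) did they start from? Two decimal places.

P(A) = 0.15

Bayes' rule in odds form gives O(A|E) = O(A)·[P(E|A)/P(E|¬A)], hence O(A) = O(A|E)/LR.
Posterior odds = 0.838/(1−0.838) = 5.1728. LR = 0.88/0.03 = 29.3333.
Prior odds = 5.1728/29.3333 = 0.1763, so P(A) = 0.1763/(1+0.1763) ≈ 0.15.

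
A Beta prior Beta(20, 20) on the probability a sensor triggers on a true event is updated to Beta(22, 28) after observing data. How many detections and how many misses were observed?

2 detections and 8 misses

A Beta(a, b) prior with s successes and f failures in binomial data gives a Beta(a+s, b+f) posterior.
Match parameters: s=22−20=2, f=28−20=8.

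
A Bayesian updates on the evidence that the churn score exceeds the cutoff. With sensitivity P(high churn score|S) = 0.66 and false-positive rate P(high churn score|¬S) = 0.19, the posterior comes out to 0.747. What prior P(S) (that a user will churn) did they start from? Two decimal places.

In odds form, posterior odds = prior odds × likelihood ratio, so prior odds = posterior odds ÷ LR.
Posterior odds = 0.747/(1−0.747) = 2.9526. LR = 0.66/0.19 = 3.4737.
Prior odds = 2.9526/3.4737 = 0.8500, so P(S) = 0.8500/(1+0.8500) ≈ 0.46.

P(S) = 0.46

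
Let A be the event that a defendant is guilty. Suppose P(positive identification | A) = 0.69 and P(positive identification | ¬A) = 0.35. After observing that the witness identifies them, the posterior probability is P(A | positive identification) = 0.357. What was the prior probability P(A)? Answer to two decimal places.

In odds form, posterior odds = prior odds × likelihood ratio, so prior odds = posterior odds ÷ LR.
Posterior odds = 0.357/(1−0.357) = 0.5552. LR = 0.69/0.35 = 1.9714.
Prior odds = 0.5552/1.9714 = 0.2816, so P(A) = 0.2816/(1+0.2816) ≈ 0.22.

P(A) = 0.22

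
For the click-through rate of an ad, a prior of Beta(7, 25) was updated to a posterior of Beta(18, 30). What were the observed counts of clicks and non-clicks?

Beta is conjugate to the binomial likelihood: posterior = Beta(a+s, b+f).
Match parameters: s=18−7=11, f=30−25=5.

11 clicks and 5 non-clicks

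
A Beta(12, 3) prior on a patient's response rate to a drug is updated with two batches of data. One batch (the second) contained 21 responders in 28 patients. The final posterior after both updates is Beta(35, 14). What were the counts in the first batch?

Because Beta–binomial updating is additive in the counts, the combined data contributed (α_post−α_prior, β_post−β_prior) successes and failures.
Total across both batches: 35−12=23 responders, 14−3=11 non-responders.
Subtract the second batch: 23−21=2 responders and 11−7=4 non-responders.

2 responders and 4 non-responders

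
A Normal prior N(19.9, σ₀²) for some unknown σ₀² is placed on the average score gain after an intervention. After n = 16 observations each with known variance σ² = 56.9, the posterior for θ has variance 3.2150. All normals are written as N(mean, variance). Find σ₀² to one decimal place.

σ₀² = 33.5

For the Normal–Normal model with known σ², precisions add: τ_n = τ₀ + n/σ².
So 1/σ₀² = 1/3.2150 − 16/56.9 = 0.311042 − 0.281195 = 0.029847.
Hence σ₀² = 1/0.029847 ≈ 33.5.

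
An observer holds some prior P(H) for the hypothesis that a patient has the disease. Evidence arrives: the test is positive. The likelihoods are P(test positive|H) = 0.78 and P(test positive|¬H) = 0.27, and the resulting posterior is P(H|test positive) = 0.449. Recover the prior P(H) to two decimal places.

In odds form, posterior odds = prior odds × likelihood ratio, so prior odds = posterior odds ÷ LR.
Posterior odds = 0.449/(1−0.449) = 0.8149. LR = 0.78/0.27 = 2.8889.
Prior odds = 0.8149/2.8889 = 0.2821, so P(H) = 0.2821/(1+0.2821) ≈ 0.22.

P(H) = 0.22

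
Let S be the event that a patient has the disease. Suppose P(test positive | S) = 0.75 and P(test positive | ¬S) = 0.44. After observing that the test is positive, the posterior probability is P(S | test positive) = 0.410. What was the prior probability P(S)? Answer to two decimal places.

P(S) = 0.29

In odds form, posterior odds = prior odds × likelihood ratio, so prior odds = posterior odds ÷ LR.
Posterior odds = 0.410/(1−0.410) = 0.6949. LR = 0.75/0.44 = 1.7045.
Prior odds = 0.6949/1.7045 = 0.4077, so P(S) = 0.4077/(1+0.4077) ≈ 0.29.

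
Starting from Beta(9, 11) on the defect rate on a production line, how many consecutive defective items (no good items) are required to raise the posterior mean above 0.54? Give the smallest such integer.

After k defective items and 0 good items the posterior is Beta(9+k, 11), with mean (9+k)/(9+11+k).
Set (9+k)/(20+k) > 0.54 and solve: k > (0.54·20 − 9)/(1 − 0.54) = 3.913.
The smallest integer exceeding 3.913 is 4.

k = 4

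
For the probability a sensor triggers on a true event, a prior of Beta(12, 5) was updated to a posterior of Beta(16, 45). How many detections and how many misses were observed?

4 detections and 40 misses

A Beta(a, b) prior with s successes and f failures in binomial data gives a Beta(a+s, b+f) posterior.
So s = 16 − 12 = 4 and f = 45 − 5 = 40.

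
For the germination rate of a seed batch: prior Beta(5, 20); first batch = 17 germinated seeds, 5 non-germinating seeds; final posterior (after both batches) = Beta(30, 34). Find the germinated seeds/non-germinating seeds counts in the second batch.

Because Beta–binomial updating is additive in the counts, the combined data contributed (α_post−α_prior, β_post−β_prior) successes and failures.
Total across both batches: 30−5=25 germinated seeds, 34−20=14 non-germinating seeds.
Subtract the first batch: 25−17=8 germinated seeds and 14−5=9 non-germinating seeds.

8 germinated seeds and 9 non-germinating seeds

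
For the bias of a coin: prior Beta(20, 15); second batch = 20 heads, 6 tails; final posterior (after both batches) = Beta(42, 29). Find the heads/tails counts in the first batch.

Sequential conjugate updates are equivalent to a single update on the pooled data, so total successes = posterior α − prior α and total failures = posterior β − prior β.
Total across both batches: 42−20=22 heads, 29−15=14 tails.
Subtract the second batch: 22−20=2 heads and 14−6=8 tails.

2 heads and 8 tails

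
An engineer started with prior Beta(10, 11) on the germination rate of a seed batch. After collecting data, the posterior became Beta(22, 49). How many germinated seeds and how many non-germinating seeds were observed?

Under Beta–binomial conjugacy the posterior parameters are (α+s, β+f).
So s = 22 − 10 = 12 and f = 49 − 11 = 38.

12 germinated seeds and 38 non-germinating seeds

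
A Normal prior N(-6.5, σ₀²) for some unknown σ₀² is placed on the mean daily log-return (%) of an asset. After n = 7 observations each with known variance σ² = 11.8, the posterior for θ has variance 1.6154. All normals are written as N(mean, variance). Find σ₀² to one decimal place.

σ₀² = 38.7

Posterior precision equals prior precision plus data precision: 1/σ_n² = 1/σ₀² + n/σ².
So 1/σ₀² = 1/1.6154 − 7/11.8 = 0.619042 − 0.593220 = 0.025822.
Hence σ₀² = 1/0.025822 ≈ 38.7.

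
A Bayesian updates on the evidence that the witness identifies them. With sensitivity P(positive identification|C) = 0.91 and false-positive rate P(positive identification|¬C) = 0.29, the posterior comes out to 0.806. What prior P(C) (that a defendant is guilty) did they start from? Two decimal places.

Bayes' rule in odds form gives O(C|E) = O(C)·[P(E|C)/P(E|¬C)], hence O(C) = O(C|E)/LR.
Posterior odds = 0.806/(1−0.806) = 4.1546. LR = 0.91/0.29 = 3.1379.
Prior odds = 4.1546/3.1379 = 1.3240, so P(C) = 1.3240/(1+1.3240) ≈ 0.57.

P(C) = 0.57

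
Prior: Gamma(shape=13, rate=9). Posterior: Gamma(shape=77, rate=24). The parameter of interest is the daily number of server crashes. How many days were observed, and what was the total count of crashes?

Gamma–Poisson conjugacy: posterior shape = α + Σxᵢ, posterior rate = β + n.
Matching: Σxᵢ = 77 − 13 = 64 and n = 24 − 9 = 15.

n = 15 days with total 64 crashes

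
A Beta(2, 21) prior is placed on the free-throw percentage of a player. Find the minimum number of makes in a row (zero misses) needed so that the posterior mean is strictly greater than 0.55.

After k makes and 0 misses the posterior is Beta(2+k, 21), with mean (2+k)/(2+21+k).
Set (2+k)/(23+k) > 0.55 and solve: k > (0.55·23 − 2)/(1 − 0.55) = 23.667.
The smallest integer exceeding 23.667 is 24.

k = 24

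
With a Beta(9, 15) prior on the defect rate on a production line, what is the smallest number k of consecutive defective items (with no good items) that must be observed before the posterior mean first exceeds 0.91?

After k defective items and 0 good items the posterior is Beta(9+k, 15), with mean (9+k)/(9+15+k).
Set (9+k)/(24+k) > 0.91 and solve: k > (0.91·24 − 9)/(1 − 0.91) = 142.667.
The smallest integer exceeding 142.667 is 143.

k = 143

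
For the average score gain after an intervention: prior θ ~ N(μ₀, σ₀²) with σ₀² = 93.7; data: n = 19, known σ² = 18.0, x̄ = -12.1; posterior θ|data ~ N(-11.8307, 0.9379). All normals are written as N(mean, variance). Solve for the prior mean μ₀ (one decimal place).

With known observation variance, the Normal–Normal posterior has precision τ_n = τ₀ + n/σ² and mean μ_n = (τ₀μ₀ + (n/σ²)x̄)/τ_n.
Here τ₀ = 1/93.7 = 0.010672 and τ_data = 19/18.0 = 1.055556, so τ_n = 1.066228.
Rearranging for μ₀: μ₀ = (μ_n·τ_n − τ_data·x̄)/τ₀ = (-11.8307·1.066228 − 1.055556·-12.1) / 0.010672 = 0.158004/0.010672 ≈ 14.8.

μ₀ = 14.8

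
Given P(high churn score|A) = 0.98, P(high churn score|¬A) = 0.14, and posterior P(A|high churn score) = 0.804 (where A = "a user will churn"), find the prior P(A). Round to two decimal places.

Bayes' rule in odds form gives O(A|E) = O(A)·[P(E|A)/P(E|¬A)], hence O(A) = O(A|E)/LR.
Posterior odds = 0.804/(1−0.804) = 4.1020. LR = 0.98/0.14 = 7.0000.
Prior odds = 4.1020/7.0000 = 0.5860, so P(A) = 0.5860/(1+0.5860) ≈ 0.37.

P(A) = 0.37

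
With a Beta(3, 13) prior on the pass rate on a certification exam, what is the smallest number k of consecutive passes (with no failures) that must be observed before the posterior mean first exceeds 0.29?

After k passes and 0 failures the posterior is Beta(3+k, 13), with mean (3+k)/(3+13+k).
Set (3+k)/(16+k) > 0.29 and solve: k > (0.29·16 − 3)/(1 − 0.29) = 2.310.
The smallest integer exceeding 2.310 is 3.

k = 3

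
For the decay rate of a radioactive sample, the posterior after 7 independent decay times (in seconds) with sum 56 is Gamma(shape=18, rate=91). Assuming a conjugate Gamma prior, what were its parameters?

Gamma(shape=11, rate=35)

Gamma–exponential conjugacy: posterior shape = α + n, posterior rate = β + Σtᵢ.
So α = 18 − 7 = 11 and β = 91 − 56 = 35.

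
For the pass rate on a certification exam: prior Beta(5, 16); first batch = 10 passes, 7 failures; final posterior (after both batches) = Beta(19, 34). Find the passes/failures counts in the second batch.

4 passes and 11 failures

Sequential conjugate updates are equivalent to a single update on the pooled data, so total successes = posterior α − prior α and total failures = posterior β − prior β.
Total across both batches: 19−5=14 passes, 34−16=18 failures.
Subtract the first batch: 14−10=4 passes and 18−7=11 failures.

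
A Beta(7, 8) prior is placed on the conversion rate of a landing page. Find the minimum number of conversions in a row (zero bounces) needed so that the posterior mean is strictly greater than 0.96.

After k conversions and 0 bounces the posterior is Beta(7+k, 8), with mean (7+k)/(7+8+k).
Set (7+k)/(15+k) > 0.96 and solve: k > (0.96·15 − 7)/(1 − 0.96) = 185.000.
The smallest integer exceeding 185.000 is 186, and checking k=186: (193)/(201) = 0.9602 > 0.96.

k = 186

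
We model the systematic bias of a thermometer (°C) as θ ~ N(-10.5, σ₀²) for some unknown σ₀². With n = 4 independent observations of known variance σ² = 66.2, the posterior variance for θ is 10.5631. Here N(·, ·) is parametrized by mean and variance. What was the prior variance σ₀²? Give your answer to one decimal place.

Posterior precision equals prior precision plus data precision: 1/σ_n² = 1/σ₀² + n/σ².
So 1/σ₀² = 1/10.5631 − 4/66.2 = 0.094669 − 0.060423 = 0.034246.
Hence σ₀² = 1/0.034246 ≈ 29.2.

σ₀² = 29.2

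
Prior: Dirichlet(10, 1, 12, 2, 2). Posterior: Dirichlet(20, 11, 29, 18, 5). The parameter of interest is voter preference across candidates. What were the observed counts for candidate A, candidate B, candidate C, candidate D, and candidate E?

For a Dirichlet(α) prior with multinomial counts c, the posterior is Dirichlet(α + c) componentwise.
Counts are posterior − prior componentwise: 20−10=10, 11−1=10, 29−12=17, 18−2=16, 5−2=3.

counts (10, 10, 17, 16, 3)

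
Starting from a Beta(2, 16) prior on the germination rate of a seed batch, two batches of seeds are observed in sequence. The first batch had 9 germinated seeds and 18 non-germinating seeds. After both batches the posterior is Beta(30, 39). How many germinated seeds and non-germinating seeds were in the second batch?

Sequential conjugate updates are equivalent to a single update on the pooled data, so total successes = posterior α − prior α and total failures = posterior β − prior β.
Total across both batches: 30−2=28 germinated seeds, 39−16=23 non-germinating seeds.
Subtract the first batch: 28−9=19 germinated seeds and 23−18=5 non-germinating seeds.

19 germinated seeds and 5 non-germinating seeds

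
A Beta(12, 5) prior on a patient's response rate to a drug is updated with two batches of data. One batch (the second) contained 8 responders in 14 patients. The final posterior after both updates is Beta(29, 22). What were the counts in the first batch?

9 responders and 11 non-responders

Because Beta–binomial updating is additive in the counts, the combined data contributed (α_post−α_prior, β_post−β_prior) successes and failures.
Total across both batches: 29−12=17 responders, 22−5=17 non-responders.
Subtract the second batch: 17−8=9 responders and 17−6=11 non-responders.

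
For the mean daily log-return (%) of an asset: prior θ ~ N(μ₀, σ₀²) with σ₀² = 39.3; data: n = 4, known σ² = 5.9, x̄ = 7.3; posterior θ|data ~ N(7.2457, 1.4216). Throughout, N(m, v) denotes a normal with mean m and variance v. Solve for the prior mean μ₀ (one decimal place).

μ₀ = 5.8

The posterior mean is a precision-weighted average: μ_n = (τ₀μ₀ + τ_data·x̄)/(τ₀+τ_data), with τ₀=1/σ₀² and τ_data=n/σ².
Here τ₀ = 1/39.3 = 0.025445 and τ_data = 4/5.9 = 0.677966, so τ_n = 0.703411.
Rearranging for μ₀: μ₀ = (μ_n·τ_n − τ_data·x̄)/τ₀ = (7.2457·0.703411 − 0.677966·7.3) / 0.025445 = 0.147553/0.025445 ≈ 5.8.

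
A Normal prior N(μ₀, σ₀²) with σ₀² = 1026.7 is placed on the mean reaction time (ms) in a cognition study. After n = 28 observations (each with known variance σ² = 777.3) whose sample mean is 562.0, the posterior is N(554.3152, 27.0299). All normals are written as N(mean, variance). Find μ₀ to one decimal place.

With known observation variance, the Normal–Normal posterior has precision τ_n = τ₀ + n/σ² and mean μ_n = (τ₀μ₀ + (n/σ²)x̄)/τ_n.
Here τ₀ = 1/1026.7 = 0.000974 and τ_data = 28/777.3 = 0.036022, so τ_n = 0.036996.
Rearranging for μ₀: μ₀ = (μ_n·τ_n − τ_data·x̄)/τ₀ = (554.3152·0.036996 − 0.036022·562.0) / 0.000974 = 0.263081/0.000974 ≈ 270.1.

μ₀ = 270.1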